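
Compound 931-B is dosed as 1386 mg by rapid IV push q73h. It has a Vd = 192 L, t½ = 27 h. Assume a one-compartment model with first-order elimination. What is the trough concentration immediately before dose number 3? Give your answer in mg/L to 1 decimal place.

f = (1/2)^(τ/t½) = (1/2)^(73/27) ≈ 0.1535.
C₀ = D/Vd = 1386/192 ≈ 7.219 mg/L.
Before the 3rd dose, 2 doses have been given. Superposition: Cmin = C₀·(f + f²).
≈ 7.219 × (0.1535 + 0.0236) ≈ 7.219 × 0.1771 ≈ 1.278 mg/L.

1.3 mg/L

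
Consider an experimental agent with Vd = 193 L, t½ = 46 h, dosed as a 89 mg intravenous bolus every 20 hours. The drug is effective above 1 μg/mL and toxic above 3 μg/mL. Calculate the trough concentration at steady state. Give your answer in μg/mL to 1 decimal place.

1.3 μg/mL

τ/t½ = 20/46 ≈ 0.43478, so fraction remaining f = (1/2)^(20/46) ≈ 0.7398.
Each bolus raises the concentration by D/Vd = 89/193 ≈ 0.461 μg/mL.
Steady-state trough Cmin,ss = C₀·f/(1−f) ≈ 0.461 × 0.7398/0.2602 ≈ 1.311 μg/mL.
Trough 1.3 μg/mL vs MEC 1 μg/mL: adequate.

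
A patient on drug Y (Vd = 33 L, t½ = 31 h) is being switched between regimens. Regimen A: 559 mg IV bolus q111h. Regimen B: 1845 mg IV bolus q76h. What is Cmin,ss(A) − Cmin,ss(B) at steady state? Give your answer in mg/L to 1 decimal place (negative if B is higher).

Regimen A: f = (1/2)^(111/31) ≈ 0.0836; Cmin,ss = (559/33)·f/(1−f) ≈ 1.545 mg/L.
Regimen B: f = (1/2)^(76/31) ≈ 0.1828; Cmin,ss = (1845/33)·f/(1−f) ≈ 12.506 mg/L.
Difference ≈ 1.545 − 12.506 ≈ -10.961 mg/L.

-11.0 mg/L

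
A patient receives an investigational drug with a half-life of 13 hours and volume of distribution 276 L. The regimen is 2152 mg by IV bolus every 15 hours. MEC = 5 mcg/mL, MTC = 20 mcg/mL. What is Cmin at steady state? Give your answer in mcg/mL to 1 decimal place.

Over one 15-h interval, 15/13 ≈ 1.1538 half-lives elapse, leaving f ≈ 0.4494 of each dose.
Single-dose peak C₀ = D/Vd = 2152/276 ≈ 7.797 mcg/mL.
Steady-state trough Cmin,ss = C₀·f/(1−f) ≈ 7.797 × 0.4494/0.5506 ≈ 6.364 mcg/mL.
Trough 6.4 mcg/mL vs MEC 5 mcg/mL: adequate.

6.4 mcg/mL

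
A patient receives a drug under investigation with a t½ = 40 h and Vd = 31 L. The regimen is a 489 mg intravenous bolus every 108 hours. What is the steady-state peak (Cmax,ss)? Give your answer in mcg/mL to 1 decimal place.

k = ln2/t½ = ln2/40 ≈ 0.017329 h⁻¹; fraction remaining f = e^(−kτ) = e^(−0.017329×108) ≈ 0.1539.
Accumulation ratio R = 1/(1 − f) ≈ 1/0.8461 ≈ 1.1819.
Single-dose peak C₀ = D/Vd = 489/31 ≈ 15.774 mcg/mL.
Steady-state peak Cmax,ss = C₀·R ≈ 15.774 × 1.1819 ≈ 18.643 mcg/mL.

18.6 mcg/mL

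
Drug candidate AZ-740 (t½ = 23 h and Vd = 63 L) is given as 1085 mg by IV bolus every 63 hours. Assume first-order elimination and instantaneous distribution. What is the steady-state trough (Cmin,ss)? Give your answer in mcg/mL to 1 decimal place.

3.0 mcg/mL

k = ln2/t½ = ln2/23 ≈ 0.030137 h⁻¹; fraction remaining f = e^(−kτ) = e^(−0.030137×63) ≈ 0.1498.
Single-dose peak C₀ = D/Vd = 1085/63 ≈ 17.222 mcg/mL.
Steady-state trough Cmin,ss = C₀·f/(1−f) ≈ 17.222 × 0.1498/0.8502 ≈ 3.034 mcg/mL.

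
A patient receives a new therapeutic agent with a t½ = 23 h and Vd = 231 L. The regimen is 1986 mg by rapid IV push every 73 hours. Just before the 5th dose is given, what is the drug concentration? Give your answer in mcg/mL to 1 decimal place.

f = (1/2)^(τ/t½) = (1/2)^(73/23) ≈ 0.1108.
C₀ = D/Vd = 1986/231 ≈ 8.597 mcg/mL.
Before the 5th dose, 4 doses have been given. Superposition: Cmin = C₀·(f + f² + … + f^4).
≈ 8.597 × (0.1108 + 0.0123 + 0.0014 + 0.0002) ≈ 8.597 × 0.1247 ≈ 1.072 mcg/mL.

1.1 mcg/mL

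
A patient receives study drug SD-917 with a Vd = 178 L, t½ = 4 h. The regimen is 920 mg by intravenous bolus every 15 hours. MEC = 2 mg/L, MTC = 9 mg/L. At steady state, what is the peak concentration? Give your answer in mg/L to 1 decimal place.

5.6 mg/L

k = ln2/t½ = ln2/4 ≈ 0.173287 h⁻¹; fraction remaining f = e^(−kτ) = e^(−0.173287×15) ≈ 0.0743.
At steady state, accumulation factor R = 1/(1 − e^(−kτ)) ≈ 1.0803.
Single-dose peak C₀ = D/Vd = 920/178 ≈ 5.169 mg/L.
Steady-state peak Cmax,ss = C₀·R ≈ 5.169 × 1.0803 ≈ 5.584 mg/L.
Peak 5.6 mg/L vs MTC 9 mg/L: below toxic threshold.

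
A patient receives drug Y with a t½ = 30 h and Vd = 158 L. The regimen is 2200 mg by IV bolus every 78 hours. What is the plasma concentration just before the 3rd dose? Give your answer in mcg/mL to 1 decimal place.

f = (1/2)^(τ/t½) = (1/2)^(78/30) ≈ 0.1649.
C₀ = D/Vd = 2200/158 ≈ 13.924 mcg/mL.
Before the 3rd dose, 2 doses have been given. Superposition: Cmin = C₀·(f + f²).
≈ 13.924 × (0.1649 + 0.0272) ≈ 13.924 × 0.1921 ≈ 2.675 mcg/mL.

2.7 mcg/mL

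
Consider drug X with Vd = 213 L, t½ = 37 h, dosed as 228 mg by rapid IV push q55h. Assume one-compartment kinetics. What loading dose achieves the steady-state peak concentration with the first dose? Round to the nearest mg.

f = (1/2)^(55/37) ≈ 0.356881; accumulation ratio R = 1/(1−f) ≈ 1.55492.
Loading dose to hit Cmax,ss on first dose: D_load = D_maint·R ≈ 228 × 1.55492 ≈ 354.52 mg.

355 mg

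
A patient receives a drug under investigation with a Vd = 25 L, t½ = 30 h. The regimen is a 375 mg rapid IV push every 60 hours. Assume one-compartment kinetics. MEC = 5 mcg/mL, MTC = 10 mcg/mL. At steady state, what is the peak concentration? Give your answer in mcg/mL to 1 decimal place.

τ = 60 h = 2 half-lives, so f = (1/2)^2 = 0.25.
At steady state, R = 1/(1 − 0.25) = 4/3.
Single-dose peak C₀ = D/Vd = 375/25 = 15 mcg/mL.
Steady-state peak Cmax,ss = C₀·R = 15 × 4/3 ≈ 20.000 mcg/mL.
Peak 20.0 mcg/mL vs MTC 10 mcg/mL: exceeds toxic threshold.

20.0 mcg/mL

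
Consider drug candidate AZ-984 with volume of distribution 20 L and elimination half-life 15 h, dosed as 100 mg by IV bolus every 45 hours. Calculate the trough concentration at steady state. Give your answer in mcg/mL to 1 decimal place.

The dosing interval is 3 half-lives, so f = 2^(−3) = 0.125.
At steady state, R = 1/(1 − 0.125) = 8/7.
Single-dose peak C₀ = D/Vd = 100/20 = 5 mcg/mL.
Steady-state peak Cmax,ss = C₀·R = 5 × 8/7 ≈ 5.714 mcg/mL.
Steady-state trough Cmin,ss = Cmax,ss·f ≈ 5.714 × 0.125 ≈ 0.714 mcg/mL.

0.7 mcg/mL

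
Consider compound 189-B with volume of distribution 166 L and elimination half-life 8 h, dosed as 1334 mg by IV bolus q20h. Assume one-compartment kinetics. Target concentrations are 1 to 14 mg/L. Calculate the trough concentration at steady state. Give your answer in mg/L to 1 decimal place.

1.7 mg/L

k = ln2/t½ = ln2/8 ≈ 0.086643 h⁻¹; fraction remaining f = e^(−kτ) = e^(−0.086643×20) ≈ 0.1768.
Each bolus raises the concentration by D/Vd = 1334/166 ≈ 8.036 mg/L.
Steady-state trough Cmin,ss = C₀·f/(1−f) ≈ 8.036 × 0.1768/0.8232 ≈ 1.726 mg/L.
Trough 1.7 mg/L vs MEC 1 mg/L: adequate.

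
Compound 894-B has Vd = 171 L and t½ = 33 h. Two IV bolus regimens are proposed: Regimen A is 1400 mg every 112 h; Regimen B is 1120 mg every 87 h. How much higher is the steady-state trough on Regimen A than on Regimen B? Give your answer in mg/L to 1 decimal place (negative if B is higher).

Regimen A: f = (1/2)^(112/33) ≈ 0.0951; Cmin,ss = (1400/171)·f/(1−f) ≈ 0.860 mg/L.
Regimen B: f = (1/2)^(87/33) ≈ 0.1608; Cmin,ss = (1120/171)·f/(1−f) ≈ 1.255 mg/L.
Difference ≈ 0.860 − 1.255 ≈ -0.395 mg/L.

-0.4 mg/L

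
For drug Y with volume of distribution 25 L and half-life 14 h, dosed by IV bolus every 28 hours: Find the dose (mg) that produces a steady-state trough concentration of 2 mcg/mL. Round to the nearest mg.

τ/t½ = 28/14 ≈ 2, so f = (1/2)^(28/14) ≈ 0.250000.
Cmin,ss = (D/Vd)·f/(1−f), so D = Cmin,ss·Vd·(1−f)/f.
D = 2 × 25 × (1−f)/f ≈ 2 × 25 × 3.00000 ≈ 150.00 mg.

150 mg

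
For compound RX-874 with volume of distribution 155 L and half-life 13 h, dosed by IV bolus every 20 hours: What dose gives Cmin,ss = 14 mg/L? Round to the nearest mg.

4134 mg

τ/t½ = 20/13 ≈ 1.5385, so f = (1/2)^(20/13) ≈ 0.344252.
Cmin,ss = (D/Vd)·f/(1−f), so D = Cmin,ss·Vd·(1−f)/f.
D = 14 × 155 × (1−f)/f ≈ 14 × 155 × 1.90485 ≈ 4133.52 mg.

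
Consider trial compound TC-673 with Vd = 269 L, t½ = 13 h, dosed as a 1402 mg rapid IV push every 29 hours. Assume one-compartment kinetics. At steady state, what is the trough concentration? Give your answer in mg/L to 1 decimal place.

1.4 mg/L

Over one 29-h interval, 29/13 ≈ 2.2308 half-lives elapse, leaving f ≈ 0.2130 of each dose.
Single-dose peak C₀ = D/Vd = 1402/269 ≈ 5.212 mg/L.
Steady-state trough Cmin,ss = C₀·f/(1−f) ≈ 5.212 × 0.2130/0.7870 ≈ 1.411 mg/L.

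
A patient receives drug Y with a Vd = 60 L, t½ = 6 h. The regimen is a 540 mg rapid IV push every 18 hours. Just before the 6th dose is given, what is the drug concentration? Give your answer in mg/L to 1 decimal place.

f = (1/2)^(τ/t½) = (1/2)^(18/6) ≈ 0.1250.
C₀ = D/Vd = 540/60 ≈ 9.000 mg/L.
Before the 6th dose, 5 doses have been given. Superposition: Cmin = C₀·(f + f² + … + f^5).
≈ 9.000 × (0.1250 + 0.0156 + 0.0020 + 0.0002 + 0.0000) ≈ 9.000 × 0.1428 ≈ 1.285 mg/L.

1.3 mg/L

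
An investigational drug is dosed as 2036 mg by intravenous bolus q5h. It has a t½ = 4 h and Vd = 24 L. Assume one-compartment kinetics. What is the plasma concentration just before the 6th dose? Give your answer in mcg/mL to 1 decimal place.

f = (1/2)^(τ/t½) = (1/2)^(5/4) ≈ 0.4204.
C₀ = D/Vd = 2036/24 ≈ 84.833 mcg/mL.
Before the 6th dose, 5 doses have been given. Superposition: Cmin = C₀·(f + f² + … + f^5).
≈ 84.833 × (0.4204 + 0.1767 + 0.0743 + 0.0312 + 0.0131) ≈ 84.833 × 0.7157 ≈ 60.715 mcg/mL.

60.7 mcg/mL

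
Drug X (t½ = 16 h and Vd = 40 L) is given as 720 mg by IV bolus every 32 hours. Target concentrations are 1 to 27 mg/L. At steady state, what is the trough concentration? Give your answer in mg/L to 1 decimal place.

6.0 mg/L

τ = 32 h = 2 half-lives, so f = (1/2)^2 = 0.25.
Accumulation ratio R = 1/(1 − f) = 1/0.75 = 4/3.
Single-dose peak C₀ = D/Vd = 720/40 = 18 mg/L.
Steady-state peak Cmax,ss = C₀·R = 18 × 4/3 ≈ 24.000 mg/L.
Steady-state trough Cmin,ss = Cmax,ss·f ≈ 24.000 × 0.25 ≈ 6.000 mg/L.
Trough 6.0 mg/L vs MEC 1 mg/L: adequate.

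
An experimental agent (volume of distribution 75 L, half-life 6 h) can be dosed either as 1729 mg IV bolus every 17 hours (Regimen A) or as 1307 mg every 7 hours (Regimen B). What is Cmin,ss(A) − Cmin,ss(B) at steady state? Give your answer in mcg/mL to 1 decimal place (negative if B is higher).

Regimen A: f = (1/2)^(17/6) ≈ 0.1403; Cmin,ss = (1729/75)·f/(1−f) ≈ 3.762 mcg/mL.
Regimen B: f = (1/2)^(7/6) ≈ 0.4454; Cmin,ss = (1307/75)·f/(1−f) ≈ 13.995 mcg/mL.
Difference ≈ 3.762 − 13.995 ≈ -10.233 mcg/mL.

-10.2 mcg/mL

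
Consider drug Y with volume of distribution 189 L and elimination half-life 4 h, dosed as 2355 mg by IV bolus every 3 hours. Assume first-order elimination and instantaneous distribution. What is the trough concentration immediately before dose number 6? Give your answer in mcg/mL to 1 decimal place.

16.9 mcg/mL

f = (1/2)^(τ/t½) = (1/2)^(3/4) ≈ 0.5946.
C₀ = D/Vd = 2355/189 ≈ 12.460 mcg/mL.
Before the 6th dose, 5 doses have been given. Superposition: Cmin = C₀·(f + f² + … + f^5).
≈ 12.460 × (0.5946 + 0.3535 + 0.2102 + 0.1250 + 0.0743) ≈ 12.460 × 1.3576 ≈ 16.916 mcg/mL.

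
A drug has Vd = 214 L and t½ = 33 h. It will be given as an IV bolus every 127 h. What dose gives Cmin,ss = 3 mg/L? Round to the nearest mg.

τ/t½ = 127/33 ≈ 3.8485, so f = (1/2)^(127/33) ≈ 0.069421.
Cmin,ss = (D/Vd)·f/(1−f), so D = Cmin,ss·Vd·(1−f)/f.
D = 3 × 214 × (1−f)/f ≈ 3 × 214 × 13.40486 ≈ 8605.92 mg.

8606 mg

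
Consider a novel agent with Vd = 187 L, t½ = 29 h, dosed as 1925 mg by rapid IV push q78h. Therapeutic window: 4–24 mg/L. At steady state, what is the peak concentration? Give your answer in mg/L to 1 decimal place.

τ/t½ = 78/29 ≈ 2.6897, so fraction remaining f = (1/2)^(78/29) ≈ 0.1550.
At steady state, accumulation factor R = 1/(1 − e^(−kτ)) ≈ 1.1834.
Single-dose peak C₀ = D/Vd = 1925/187 ≈ 10.294 mg/L.
Steady-state peak Cmax,ss = C₀·R ≈ 10.294 × 1.1834 ≈ 12.182 mg/L.
Peak 12.2 mg/L vs MTC 24 mg/L: below toxic threshold.

12.2 mg/L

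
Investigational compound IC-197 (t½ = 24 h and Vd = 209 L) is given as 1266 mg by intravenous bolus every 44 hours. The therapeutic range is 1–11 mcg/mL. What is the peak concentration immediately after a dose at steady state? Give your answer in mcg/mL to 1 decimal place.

τ/t½ = 44/24 ≈ 1.8333, so fraction remaining f = (1/2)^(44/24) ≈ 0.2806.
Accumulation ratio R = 1/(1 − f) ≈ 1/0.7194 ≈ 1.3900.
Each bolus raises the concentration by D/Vd = 1266/209 ≈ 6.057 mcg/mL.
Cmax,ss = C₀/(1 − f) ≈ 6.057/0.7194 ≈ 8.420 mcg/mL.
Peak 8.4 mcg/mL vs MTC 11 mcg/mL: below toxic threshold.

8.4 mcg/mL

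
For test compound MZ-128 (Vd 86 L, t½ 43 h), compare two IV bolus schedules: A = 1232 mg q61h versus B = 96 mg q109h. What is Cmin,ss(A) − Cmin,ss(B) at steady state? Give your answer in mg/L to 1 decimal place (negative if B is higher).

8.3 mg/L

Regimen A: f = (1/2)^(61/43) ≈ 0.3741; Cmin,ss = (1232/86)·f/(1−f) ≈ 8.562 mg/L.
Regimen B: f = (1/2)^(109/43) ≈ 0.1726; Cmin,ss = (96/86)·f/(1−f) ≈ 0.233 mg/L.
Difference ≈ 8.562 − 0.233 ≈ 8.329 mg/L.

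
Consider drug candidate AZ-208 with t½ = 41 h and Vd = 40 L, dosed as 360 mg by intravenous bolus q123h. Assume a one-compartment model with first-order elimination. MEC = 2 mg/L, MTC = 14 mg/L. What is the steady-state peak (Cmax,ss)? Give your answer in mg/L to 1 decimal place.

The dosing interval is 3 half-lives, so f = 2^(−3) = 0.125.
At steady state, R = 1/(1 − 0.125) = 8/7.
Single-dose peak C₀ = D/Vd = 360/40 = 9 mg/L.
Steady-state peak Cmax,ss = C₀·R = 9 × 8/7 ≈ 10.286 mg/L.
Peak 10.3 mg/L vs MTC 14 mg/L: below toxic threshold.

10.3 mg/L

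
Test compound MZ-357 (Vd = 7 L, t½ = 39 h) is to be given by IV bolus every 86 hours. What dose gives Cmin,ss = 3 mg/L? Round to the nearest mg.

76 mg

τ/t½ = 86/39 ≈ 2.2051, so f = (1/2)^(86/39) ≈ 0.216865.
Cmin,ss = (D/Vd)·f/(1−f), so D = Cmin,ss·Vd·(1−f)/f.
D = 3 × 7 × (1−f)/f ≈ 3 × 7 × 3.61116 ≈ 75.83 mg.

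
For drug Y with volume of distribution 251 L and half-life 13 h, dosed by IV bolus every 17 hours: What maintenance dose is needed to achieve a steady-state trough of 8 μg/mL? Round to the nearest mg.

τ/t½ = 17/13 ≈ 1.3077, so f = (1/2)^(17/13) ≈ 0.403967.
Cmin,ss = (D/Vd)·f/(1−f), so D = Cmin,ss·Vd·(1−f)/f.
D = 8 × 251 × (1−f)/f ≈ 8 × 251 × 1.47545 ≈ 2962.70 mg.

2963 mg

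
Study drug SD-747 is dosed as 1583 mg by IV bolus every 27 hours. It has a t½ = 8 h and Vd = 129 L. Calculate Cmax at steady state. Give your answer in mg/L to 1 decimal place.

τ/t½ = 27/8 ≈ 3.375, so fraction remaining f = (1/2)^(27/8) ≈ 0.0964.
At steady state, accumulation factor R = 1/(1 − e^(−kτ)) ≈ 1.1067.
Each bolus raises the concentration by D/Vd = 1583/129 ≈ 12.271 mg/L.
Steady-state peak Cmax,ss = C₀·R ≈ 12.271 × 1.1067 ≈ 13.580 mg/L.

13.6 mg/L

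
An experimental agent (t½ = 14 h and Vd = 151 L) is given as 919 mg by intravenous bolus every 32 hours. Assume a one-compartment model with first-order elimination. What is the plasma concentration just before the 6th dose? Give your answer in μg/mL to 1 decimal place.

1.6 μg/mL

f = (1/2)^(τ/t½) = (1/2)^(32/14) ≈ 0.2051.
C₀ = D/Vd = 919/151 ≈ 6.086 μg/mL.
Before the 6th dose, 5 doses have been given. Superposition: Cmin = C₀·(f + f² + … + f^5).
≈ 6.086 × (0.2051 + 0.0421 + 0.0086 + 0.0018 + 0.0004) ≈ 6.086 × 0.2580 ≈ 1.570 μg/mL.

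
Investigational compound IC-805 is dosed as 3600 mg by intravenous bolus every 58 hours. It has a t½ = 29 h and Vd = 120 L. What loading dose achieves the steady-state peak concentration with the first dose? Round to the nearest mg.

f = (1/2)^(58/29) ≈ 0.250000; accumulation ratio R = 1/(1−f) ≈ 1.33333.
Loading dose to hit Cmax,ss on first dose: D_load = D_maint·R ≈ 3600 × 1.33333 ≈ 4799.99 mg.

4800 mg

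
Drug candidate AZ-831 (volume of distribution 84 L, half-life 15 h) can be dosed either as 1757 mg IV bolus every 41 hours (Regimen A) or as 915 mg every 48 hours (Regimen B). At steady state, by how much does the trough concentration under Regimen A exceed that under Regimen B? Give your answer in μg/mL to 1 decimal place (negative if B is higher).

2.4 μg/mL

Regimen A: f = (1/2)^(41/15) ≈ 0.1504; Cmin,ss = (1757/84)·f/(1−f) ≈ 3.703 μg/mL.
Regimen B: f = (1/2)^(48/15) ≈ 0.1088; Cmin,ss = (915/84)·f/(1−f) ≈ 1.330 μg/mL.
Difference ≈ 3.703 − 1.330 ≈ 2.373 μg/mL.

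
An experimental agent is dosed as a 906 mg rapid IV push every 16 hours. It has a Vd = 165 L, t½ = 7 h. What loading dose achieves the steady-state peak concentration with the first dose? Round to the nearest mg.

f = (1/2)^(16/7) ≈ 0.205084; accumulation ratio R = 1/(1−f) ≈ 1.25799.
Loading dose to hit Cmax,ss on first dose: D_load = D_maint·R ≈ 906 × 1.25799 ≈ 1139.74 mg.

1140 mg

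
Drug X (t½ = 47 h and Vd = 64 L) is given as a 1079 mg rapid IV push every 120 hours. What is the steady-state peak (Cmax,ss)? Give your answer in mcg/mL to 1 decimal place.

τ/t½ = 120/47 ≈ 2.5532, so fraction remaining f = (1/2)^(120/47) ≈ 0.1704.
Accumulation ratio R = 1/(1 − f) ≈ 1/0.8296 ≈ 1.2054.
Each bolus raises the concentration by D/Vd = 1079/64 ≈ 16.859 mcg/mL.
Cmax,ss = C₀/(1 − f) ≈ 16.859/0.8296 ≈ 20.322 mcg/mL.

20.3 mcg/mL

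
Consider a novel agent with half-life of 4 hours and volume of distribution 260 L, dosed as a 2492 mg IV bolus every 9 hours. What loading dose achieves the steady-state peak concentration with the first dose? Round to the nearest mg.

3155 mg

f = (1/2)^(9/4) ≈ 0.210224; accumulation ratio R = 1/(1−f) ≈ 1.26618.
Loading dose to hit Cmax,ss on first dose: D_load = D_maint·R ≈ 2492 × 1.26618 ≈ 3155.32 mg.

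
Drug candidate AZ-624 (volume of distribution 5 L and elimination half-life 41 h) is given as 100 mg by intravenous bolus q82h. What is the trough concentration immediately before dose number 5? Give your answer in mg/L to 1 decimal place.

f = (1/2)^(τ/t½) = (1/2)^(82/41) ≈ 0.2500.
C₀ = D/Vd = 100/5 ≈ 20.000 mg/L.
Before the 5th dose, 4 doses have been given. Superposition: Cmin = C₀·(f + f² + … + f^4).
≈ 20.000 × (0.2500 + 0.0625 + 0.0156 + 0.0039) ≈ 20.000 × 0.3320 ≈ 6.640 mg/L.

6.6 mg/L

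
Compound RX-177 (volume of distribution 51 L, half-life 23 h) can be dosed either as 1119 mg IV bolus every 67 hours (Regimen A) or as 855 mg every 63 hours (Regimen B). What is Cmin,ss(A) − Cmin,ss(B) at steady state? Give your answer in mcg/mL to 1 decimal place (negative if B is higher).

0.4 mcg/mL

Regimen A: f = (1/2)^(67/23) ≈ 0.1328; Cmin,ss = (1119/51)·f/(1−f) ≈ 3.360 mcg/mL.
Regimen B: f = (1/2)^(63/23) ≈ 0.1498; Cmin,ss = (855/51)·f/(1−f) ≈ 2.954 mcg/mL.
Difference ≈ 3.360 − 2.954 ≈ 0.406 mcg/mL.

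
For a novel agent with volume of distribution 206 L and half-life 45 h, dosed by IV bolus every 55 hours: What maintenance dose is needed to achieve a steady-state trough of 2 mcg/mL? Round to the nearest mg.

549 mg

τ/t½ = 55/45 ≈ 1.2222, so f = (1/2)^(55/45) ≈ 0.428622.
Cmin,ss = (D/Vd)·f/(1−f), so D = Cmin,ss·Vd·(1−f)/f.
D = 2 × 206 × (1−f)/f ≈ 2 × 206 × 1.33306 ≈ 549.22 mg.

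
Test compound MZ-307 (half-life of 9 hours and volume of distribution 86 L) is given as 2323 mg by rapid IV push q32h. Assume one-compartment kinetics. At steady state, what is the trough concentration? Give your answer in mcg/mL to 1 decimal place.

τ/t½ = 32/9 ≈ 3.5556, so fraction remaining f = (1/2)^(32/9) ≈ 0.0850.
Accumulation ratio R = 1/(1 − f) ≈ 1/0.9150 ≈ 1.0929.
Single-dose peak C₀ = D/Vd = 2323/86 ≈ 27.012 mcg/mL.
Cmax,ss = C₀/(1 − f) ≈ 27.012/0.9150 ≈ 29.521 mcg/mL.
Steady-state trough Cmin,ss = Cmax,ss·f ≈ 29.521 × 0.0850 ≈ 2.509 mcg/mL.

2.5 mcg/mL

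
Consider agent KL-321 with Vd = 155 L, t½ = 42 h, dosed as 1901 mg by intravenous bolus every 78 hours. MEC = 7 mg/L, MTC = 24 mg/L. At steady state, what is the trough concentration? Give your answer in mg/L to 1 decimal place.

Over one 78-h interval, 78/42 ≈ 1.8571 half-lives elapse, leaving f ≈ 0.2760 of each dose.
Single-dose peak C₀ = D/Vd = 1901/155 ≈ 12.265 mg/L.
Steady-state trough Cmin,ss = C₀·f/(1−f) ≈ 12.265 × 0.2760/0.7240 ≈ 4.676 mg/L.
Trough 4.7 mg/L vs MEC 7 mg/L: subtherapeutic.

4.7 mg/L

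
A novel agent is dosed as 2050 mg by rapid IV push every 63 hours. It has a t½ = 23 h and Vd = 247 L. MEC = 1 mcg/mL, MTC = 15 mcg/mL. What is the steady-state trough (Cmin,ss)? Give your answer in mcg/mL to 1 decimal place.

1.5 mcg/mL

k = ln2/t½ = ln2/23 ≈ 0.030137 h⁻¹; fraction remaining f = e^(−kτ) = e^(−0.030137×63) ≈ 0.1498.
Accumulation ratio R = 1/(1 − f) ≈ 1/0.8502 ≈ 1.1762.
Single-dose peak C₀ = D/Vd = 2050/247 ≈ 8.300 mcg/mL.
Steady-state peak Cmax,ss = C₀·R ≈ 8.300 × 1.1762 ≈ 9.762 mcg/mL.
One interval later, Cmin,ss = Cmax,ss·e^(−kτ) ≈ 9.762 × 0.1498 ≈ 1.462 mcg/mL.
Trough 1.5 mcg/mL vs MEC 1 mcg/mL: adequate.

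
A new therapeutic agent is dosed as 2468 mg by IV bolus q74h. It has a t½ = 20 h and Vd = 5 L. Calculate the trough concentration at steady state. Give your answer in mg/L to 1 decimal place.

41.1 mg/L

τ/t½ = 74/20 ≈ 3.7, so fraction remaining f = (1/2)^(74/20) ≈ 0.0769.
At steady state, accumulation factor R = 1/(1 − e^(−kτ)) ≈ 1.0833.
Each bolus raises the concentration by D/Vd = 2468/5 ≈ 493.600 mg/L.
Steady-state peak Cmax,ss = C₀·R ≈ 493.600 × 1.0833 ≈ 534.717 mg/L.
Steady-state trough Cmin,ss = Cmax,ss·f ≈ 534.717 × 0.0769 ≈ 41.120 mg/L.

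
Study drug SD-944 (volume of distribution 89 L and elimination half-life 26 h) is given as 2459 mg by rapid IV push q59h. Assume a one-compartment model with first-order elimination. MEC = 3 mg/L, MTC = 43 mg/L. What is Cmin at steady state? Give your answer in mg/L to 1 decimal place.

7.2 mg/L

τ/t½ = 59/26 ≈ 2.2692, so fraction remaining f = (1/2)^(59/26) ≈ 0.2074.
Accumulation ratio R = 1/(1 − f) ≈ 1/0.7926 ≈ 1.2617.
Each bolus raises the concentration by D/Vd = 2459/89 ≈ 27.629 mg/L.
Steady-state peak Cmax,ss = C₀·R ≈ 27.629 × 1.2617 ≈ 34.860 mg/L.
Steady-state trough Cmin,ss = Cmax,ss·f ≈ 34.860 × 0.2074 ≈ 7.230 mg/L.
Trough 7.2 mg/L vs MEC 3 mg/L: adequate.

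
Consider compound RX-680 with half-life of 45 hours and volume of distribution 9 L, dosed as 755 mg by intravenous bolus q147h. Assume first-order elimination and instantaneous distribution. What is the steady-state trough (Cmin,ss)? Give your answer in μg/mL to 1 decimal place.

τ/t½ = 147/45 ≈ 3.2667, so fraction remaining f = (1/2)^(147/45) ≈ 0.1039.
At steady state, accumulation factor R = 1/(1 − e^(−kτ)) ≈ 1.1159.
Each bolus raises the concentration by D/Vd = 755/9 ≈ 83.889 μg/mL.
Cmax,ss = C₀/(1 − f) ≈ 83.889/0.8961 ≈ 93.616 μg/mL.
One interval later, Cmin,ss = Cmax,ss·e^(−kτ) ≈ 93.616 × 0.1039 ≈ 9.727 μg/mL.

9.7 μg/mL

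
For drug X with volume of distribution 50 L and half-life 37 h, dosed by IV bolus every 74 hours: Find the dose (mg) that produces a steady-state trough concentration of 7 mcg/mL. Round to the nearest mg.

1050 mg

τ/t½ = 74/37 ≈ 2, so f = (1/2)^(74/37) ≈ 0.250000.
Cmin,ss = (D/Vd)·f/(1−f), so D = Cmin,ss·Vd·(1−f)/f.
D = 7 × 50 × (1−f)/f ≈ 7 × 50 × 3.00000 ≈ 1050.00 mg.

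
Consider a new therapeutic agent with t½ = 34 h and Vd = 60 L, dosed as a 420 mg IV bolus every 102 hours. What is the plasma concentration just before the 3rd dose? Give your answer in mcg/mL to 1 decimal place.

1.0 mcg/mL

f = (1/2)^(τ/t½) = (1/2)^(102/34) ≈ 0.1250.
C₀ = D/Vd = 420/60 ≈ 7.000 mcg/mL.
Before the 3rd dose, 2 doses have been given. Superposition: Cmin = C₀·(f + f²).
≈ 7.000 × (0.1250 + 0.0156) ≈ 7.000 × 0.1406 ≈ 0.984 mcg/mL.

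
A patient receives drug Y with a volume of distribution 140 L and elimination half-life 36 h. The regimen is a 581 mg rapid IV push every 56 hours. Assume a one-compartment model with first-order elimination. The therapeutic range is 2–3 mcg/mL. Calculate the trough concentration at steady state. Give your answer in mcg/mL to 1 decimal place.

2.1 mcg/mL

k = ln2/t½ = ln2/36 ≈ 0.019254 h⁻¹; fraction remaining f = e^(−kτ) = e^(−0.019254×56) ≈ 0.3402.
Accumulation ratio R = 1/(1 − f) ≈ 1/0.6598 ≈ 1.5156.
Each bolus raises the concentration by D/Vd = 581/140 ≈ 4.150 mcg/mL.
Cmax,ss = C₀/(1 − f) ≈ 4.150/0.6598 ≈ 6.290 mcg/mL.
One interval later, Cmin,ss = Cmax,ss·e^(−kτ) ≈ 6.290 × 0.3402 ≈ 2.140 mcg/mL.
Trough 2.1 mcg/mL vs MEC 2 mcg/mL: adequate.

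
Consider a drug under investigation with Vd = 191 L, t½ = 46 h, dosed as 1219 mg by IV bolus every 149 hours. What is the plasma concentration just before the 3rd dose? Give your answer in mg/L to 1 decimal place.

0.7 mg/L

f = (1/2)^(τ/t½) = (1/2)^(149/46) ≈ 0.1059.
C₀ = D/Vd = 1219/191 ≈ 6.382 mg/L.
Before the 3rd dose, 2 doses have been given. Superposition: Cmin = C₀·(f + f²).
≈ 6.382 × (0.1059 + 0.0112) ≈ 6.382 × 0.1171 ≈ 0.747 mg/L.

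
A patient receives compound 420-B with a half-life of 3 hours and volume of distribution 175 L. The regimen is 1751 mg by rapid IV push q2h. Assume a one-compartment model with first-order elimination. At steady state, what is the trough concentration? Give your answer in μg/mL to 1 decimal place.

Over one 2-h interval, 2/3 ≈ 0.66667 half-lives elapse, leaving f ≈ 0.6300 of each dose.
At steady state, accumulation factor R = 1/(1 − e^(−kτ)) ≈ 2.7027.
Single-dose peak C₀ = D/Vd = 1751/175 ≈ 10.006 μg/mL.
Cmax,ss = C₀/(1 − f) ≈ 10.006/0.3700 ≈ 27.043 μg/mL.
Steady-state trough Cmin,ss = Cmax,ss·f ≈ 27.043 × 0.6300 ≈ 17.037 μg/mL.

17.0 μg/mL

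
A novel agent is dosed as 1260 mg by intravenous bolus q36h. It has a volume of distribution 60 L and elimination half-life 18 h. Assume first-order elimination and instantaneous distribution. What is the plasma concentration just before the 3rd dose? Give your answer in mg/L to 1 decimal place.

6.6 mg/L

f = (1/2)^(τ/t½) = (1/2)^(36/18) ≈ 0.2500.
C₀ = D/Vd = 1260/60 ≈ 21.000 mg/L.
Before the 3rd dose, 2 doses have been given. Superposition: Cmin = C₀·(f + f²).
≈ 21.000 × (0.2500 + 0.0625) ≈ 21.000 × 0.3125 ≈ 6.562 mg/L.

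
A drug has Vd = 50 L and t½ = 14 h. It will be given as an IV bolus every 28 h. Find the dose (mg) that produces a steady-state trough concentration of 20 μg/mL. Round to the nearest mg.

τ/t½ = 28/14 ≈ 2, so f = (1/2)^(28/14) ≈ 0.250000.
Cmin,ss = (D/Vd)·f/(1−f), so D = Cmin,ss·Vd·(1−f)/f.
D = 20 × 50 × (1−f)/f ≈ 20 × 50 × 3.00000 ≈ 3000.00 mg.

3000 mg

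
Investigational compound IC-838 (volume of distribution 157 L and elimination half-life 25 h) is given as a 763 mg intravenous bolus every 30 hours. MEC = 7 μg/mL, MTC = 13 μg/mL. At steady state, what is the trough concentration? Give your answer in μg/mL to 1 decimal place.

3.7 μg/mL

k = ln2/t½ = ln2/25 ≈ 0.027726 h⁻¹; fraction remaining f = e^(−kτ) = e^(−0.027726×30) ≈ 0.4353.
Single-dose peak C₀ = D/Vd = 763/157 ≈ 4.860 μg/mL.
Steady-state trough Cmin,ss = C₀·f/(1−f) ≈ 4.860 × 0.4353/0.5647 ≈ 3.746 μg/mL.
Trough 3.7 μg/mL vs MEC 7 μg/mL: subtherapeutic.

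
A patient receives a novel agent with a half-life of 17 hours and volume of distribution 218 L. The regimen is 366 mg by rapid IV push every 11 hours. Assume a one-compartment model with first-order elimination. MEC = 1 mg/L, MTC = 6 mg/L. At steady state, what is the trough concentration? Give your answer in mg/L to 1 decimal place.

τ/t½ = 11/17 ≈ 0.64706, so fraction remaining f = (1/2)^(11/17) ≈ 0.6386.
Each bolus raises the concentration by D/Vd = 366/218 ≈ 1.679 mg/L.
Steady-state trough Cmin,ss = C₀·f/(1−f) ≈ 1.679 × 0.6386/0.3614 ≈ 2.967 mg/L.
Trough 3.0 mg/L vs MEC 1 mg/L: adequate.

3.0 mg/L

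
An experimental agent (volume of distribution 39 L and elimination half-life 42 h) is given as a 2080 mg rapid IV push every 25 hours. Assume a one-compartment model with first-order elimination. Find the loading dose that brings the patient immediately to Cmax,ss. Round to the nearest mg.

f = (1/2)^(25/42) ≈ 0.661935; accumulation ratio R = 1/(1−f) ≈ 2.95801.
Loading dose to hit Cmax,ss on first dose: D_load = D_maint·R ≈ 2080 × 2.95801 ≈ 6152.66 mg.

6153 mg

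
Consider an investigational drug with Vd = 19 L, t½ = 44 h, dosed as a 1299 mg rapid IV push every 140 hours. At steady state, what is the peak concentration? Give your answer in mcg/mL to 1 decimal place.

Over one 140-h interval, 140/44 ≈ 3.1818 half-lives elapse, leaving f ≈ 0.1102 of each dose.
At steady state, accumulation factor R = 1/(1 − e^(−kτ)) ≈ 1.1238.
Single-dose peak C₀ = D/Vd = 1299/19 ≈ 68.368 mcg/mL.
Cmax,ss = C₀/(1 − f) ≈ 68.368/0.8898 ≈ 76.835 mcg/mL.

76.8 mcg/mL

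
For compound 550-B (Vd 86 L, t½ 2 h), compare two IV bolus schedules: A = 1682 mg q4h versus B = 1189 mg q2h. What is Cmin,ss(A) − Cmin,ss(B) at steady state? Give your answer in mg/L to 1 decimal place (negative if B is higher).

-7.3 mg/L

Regimen A: f = (1/2)^(4/2) ≈ 0.2500; Cmin,ss = (1682/86)·f/(1−f) ≈ 6.519 mg/L.
Regimen B: f = (1/2)^(2/2) ≈ 0.5000; Cmin,ss = (1189/86)·f/(1−f) ≈ 13.826 mg/L.
Difference ≈ 6.519 − 13.826 ≈ -7.307 mg/L.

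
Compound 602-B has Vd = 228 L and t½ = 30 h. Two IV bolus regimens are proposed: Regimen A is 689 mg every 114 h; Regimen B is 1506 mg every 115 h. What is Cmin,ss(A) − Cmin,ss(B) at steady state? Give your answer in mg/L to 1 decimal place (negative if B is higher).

Regimen A: f = (1/2)^(114/30) ≈ 0.0718; Cmin,ss = (689/228)·f/(1−f) ≈ 0.234 mg/L.
Regimen B: f = (1/2)^(115/30) ≈ 0.0702; Cmin,ss = (1506/228)·f/(1−f) ≈ 0.499 mg/L.
Difference ≈ 0.234 − 0.499 ≈ -0.265 mg/L.

-0.3 mg/L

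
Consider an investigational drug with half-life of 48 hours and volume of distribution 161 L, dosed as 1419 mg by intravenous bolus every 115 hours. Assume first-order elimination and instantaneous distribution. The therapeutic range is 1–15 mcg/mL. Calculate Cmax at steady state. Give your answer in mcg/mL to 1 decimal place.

Over one 115-h interval, 115/48 ≈ 2.3958 half-lives elapse, leaving f ≈ 0.1900 of each dose.
Accumulation ratio R = 1/(1 − f) ≈ 1/0.8100 ≈ 1.2346.
Each bolus raises the concentration by D/Vd = 1419/161 ≈ 8.814 mcg/mL.
Steady-state peak Cmax,ss = C₀·R ≈ 8.814 × 1.2346 ≈ 10.882 mcg/mL.
Peak 10.9 mcg/mL vs MTC 15 mcg/mL: below toxic threshold.

10.9 mcg/mL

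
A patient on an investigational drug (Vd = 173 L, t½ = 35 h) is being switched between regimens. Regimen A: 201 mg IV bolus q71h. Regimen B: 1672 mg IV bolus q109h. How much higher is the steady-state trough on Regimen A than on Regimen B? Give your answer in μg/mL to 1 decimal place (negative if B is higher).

-0.9 μg/mL

Regimen A: f = (1/2)^(71/35) ≈ 0.2451; Cmin,ss = (201/173)·f/(1−f) ≈ 0.377 μg/mL.
Regimen B: f = (1/2)^(109/35) ≈ 0.1155; Cmin,ss = (1672/173)·f/(1−f) ≈ 1.262 μg/mL.
Difference ≈ 0.377 − 1.262 ≈ -0.885 μg/mL.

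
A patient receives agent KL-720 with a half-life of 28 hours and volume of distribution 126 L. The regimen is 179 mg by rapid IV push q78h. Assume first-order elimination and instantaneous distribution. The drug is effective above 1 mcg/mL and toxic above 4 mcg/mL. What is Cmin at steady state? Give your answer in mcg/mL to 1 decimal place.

0.2 mcg/mL

k = ln2/t½ = ln2/28 ≈ 0.024755 h⁻¹; fraction remaining f = e^(−kτ) = e^(−0.024755×78) ≈ 0.1450.
Single-dose peak C₀ = D/Vd = 179/126 ≈ 1.421 mcg/mL.
Steady-state trough Cmin,ss = C₀·f/(1−f) ≈ 1.421 × 0.1450/0.8550 ≈ 0.241 mcg/mL.
Trough 0.2 mcg/mL vs MEC 1 mcg/mL: subtherapeutic.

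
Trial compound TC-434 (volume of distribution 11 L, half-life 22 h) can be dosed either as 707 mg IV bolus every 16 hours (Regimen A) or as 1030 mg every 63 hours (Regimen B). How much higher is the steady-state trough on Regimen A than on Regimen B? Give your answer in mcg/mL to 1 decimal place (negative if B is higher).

83.1 mcg/mL

Regimen A: f = (1/2)^(16/22) ≈ 0.6040; Cmin,ss = (707/11)·f/(1−f) ≈ 98.032 mcg/mL.
Regimen B: f = (1/2)^(63/22) ≈ 0.1374; Cmin,ss = (1030/11)·f/(1−f) ≈ 14.915 mcg/mL.
Difference ≈ 98.032 − 14.915 ≈ 83.117 mcg/mL.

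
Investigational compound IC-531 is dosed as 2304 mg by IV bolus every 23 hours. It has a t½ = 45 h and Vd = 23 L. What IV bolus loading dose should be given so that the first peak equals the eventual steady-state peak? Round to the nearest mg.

f = (1/2)^(23/45) ≈ 0.701682; accumulation ratio R = 1/(1−f) ≈ 3.35213.
Loading dose to hit Cmax,ss on first dose: D_load = D_maint·R ≈ 2304 × 3.35213 ≈ 7723.31 mg.

7723 mg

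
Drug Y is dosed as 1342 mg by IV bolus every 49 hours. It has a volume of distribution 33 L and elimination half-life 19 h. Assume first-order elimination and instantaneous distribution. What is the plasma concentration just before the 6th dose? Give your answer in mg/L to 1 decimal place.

8.2 mg/L

f = (1/2)^(τ/t½) = (1/2)^(49/19) ≈ 0.1674.
C₀ = D/Vd = 1342/33 ≈ 40.667 mg/L.
Before the 6th dose, 5 doses have been given. Superposition: Cmin = C₀·(f + f² + … + f^5).
≈ 40.667 × (0.1674 + 0.0280 + 0.0047 + 0.0008 + 0.0001) ≈ 40.667 × 0.2010 ≈ 8.174 mg/L.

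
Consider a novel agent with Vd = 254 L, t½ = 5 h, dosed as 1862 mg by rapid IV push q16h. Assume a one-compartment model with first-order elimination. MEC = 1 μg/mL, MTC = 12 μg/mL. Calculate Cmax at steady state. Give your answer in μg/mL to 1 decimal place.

8.2 μg/mL

Over one 16-h interval, 16/5 ≈ 3.2 half-lives elapse, leaving f ≈ 0.1088 of each dose.
Accumulation ratio R = 1/(1 − f) ≈ 1/0.8912 ≈ 1.1221.
Single-dose peak C₀ = D/Vd = 1862/254 ≈ 7.331 μg/mL.
Cmax,ss = C₀/(1 − f) ≈ 7.331/0.8912 ≈ 8.226 μg/mL.
Peak 8.2 μg/mL vs MTC 12 μg/mL: below toxic threshold.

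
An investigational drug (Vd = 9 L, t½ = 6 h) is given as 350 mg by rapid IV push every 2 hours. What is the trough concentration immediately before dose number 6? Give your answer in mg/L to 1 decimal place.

102.5 mg/L

f = (1/2)^(τ/t½) = (1/2)^(2/6) ≈ 0.7937.
C₀ = D/Vd = 350/9 ≈ 38.889 mg/L.
Before the 6th dose, 5 doses have been given. Superposition: Cmin = C₀·(f + f² + … + f^5).
≈ 38.889 × (0.7937 + 0.6300 + 0.5000 + 0.3968 + 0.3150) ≈ 38.889 × 2.6355 ≈ 102.492 mg/L.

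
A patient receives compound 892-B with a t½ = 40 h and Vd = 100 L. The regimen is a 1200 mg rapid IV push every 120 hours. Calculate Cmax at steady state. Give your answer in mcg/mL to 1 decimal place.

13.7 mcg/mL

The dosing interval is 3 half-lives, so f = 2^(−3) = 0.125.
At steady state, R = 1/(1 − 0.125) = 8/7.
Single-dose peak C₀ = D/Vd = 1200/100 = 12 mcg/mL.
Steady-state peak Cmax,ss = C₀·R = 12 × 8/7 ≈ 13.714 mcg/mL.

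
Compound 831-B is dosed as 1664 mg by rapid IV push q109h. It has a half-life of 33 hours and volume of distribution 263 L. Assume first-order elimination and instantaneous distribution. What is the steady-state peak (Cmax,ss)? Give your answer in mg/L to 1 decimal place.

7.0 mg/L

Over one 109-h interval, 109/33 ≈ 3.303 half-lives elapse, leaving f ≈ 0.1013 of each dose.
Accumulation ratio R = 1/(1 − f) ≈ 1/0.8987 ≈ 1.1127.
Single-dose peak C₀ = D/Vd = 1664/263 ≈ 6.327 mg/L.
Steady-state peak Cmax,ss = C₀·R ≈ 6.327 × 1.1127 ≈ 7.040 mg/L.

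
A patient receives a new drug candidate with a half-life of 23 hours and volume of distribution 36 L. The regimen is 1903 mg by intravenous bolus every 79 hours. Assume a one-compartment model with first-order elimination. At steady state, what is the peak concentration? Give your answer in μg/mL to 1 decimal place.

58.2 μg/mL

Over one 79-h interval, 79/23 ≈ 3.4348 half-lives elapse, leaving f ≈ 0.0925 of each dose.
At steady state, accumulation factor R = 1/(1 − e^(−kτ)) ≈ 1.1019.
Each bolus raises the concentration by D/Vd = 1903/36 ≈ 52.861 μg/mL.
Steady-state peak Cmax,ss = C₀·R ≈ 52.861 × 1.1019 ≈ 58.248 μg/mL.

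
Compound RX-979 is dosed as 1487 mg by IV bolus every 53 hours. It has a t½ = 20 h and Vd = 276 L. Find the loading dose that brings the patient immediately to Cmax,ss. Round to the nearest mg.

f = (1/2)^(53/20) ≈ 0.159320; accumulation ratio R = 1/(1−f) ≈ 1.18951.
Loading dose to hit Cmax,ss on first dose: D_load = D_maint·R ≈ 1487 × 1.18951 ≈ 1768.80 mg.

1769 mg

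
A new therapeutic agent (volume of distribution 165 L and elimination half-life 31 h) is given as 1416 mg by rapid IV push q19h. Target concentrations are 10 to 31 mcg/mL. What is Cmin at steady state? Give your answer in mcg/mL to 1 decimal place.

16.2 mcg/mL

Over one 19-h interval, 19/31 ≈ 0.6129 half-lives elapse, leaving f ≈ 0.6539 of each dose.
Each bolus raises the concentration by D/Vd = 1416/165 ≈ 8.582 mcg/mL.
Steady-state trough Cmin,ss = C₀·f/(1−f) ≈ 8.582 × 0.6539/0.3461 ≈ 16.214 mcg/mL.
Trough 16.2 mcg/mL vs MEC 10 mcg/mL: adequate.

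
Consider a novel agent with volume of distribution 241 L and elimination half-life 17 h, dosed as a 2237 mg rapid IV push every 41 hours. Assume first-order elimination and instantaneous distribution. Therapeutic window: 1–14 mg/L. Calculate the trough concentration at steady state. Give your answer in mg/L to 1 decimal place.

τ/t½ = 41/17 ≈ 2.4118, so fraction remaining f = (1/2)^(41/17) ≈ 0.1879.
At steady state, accumulation factor R = 1/(1 − e^(−kτ)) ≈ 1.2314.
Single-dose peak C₀ = D/Vd = 2237/241 ≈ 9.282 mg/L.
Cmax,ss = C₀/(1 − f) ≈ 9.282/0.8121 ≈ 11.430 mg/L.
Steady-state trough Cmin,ss = Cmax,ss·f ≈ 11.430 × 0.1879 ≈ 2.148 mg/L.
Trough 2.1 mg/L vs MEC 1 mg/L: adequate.

2.1 mg/L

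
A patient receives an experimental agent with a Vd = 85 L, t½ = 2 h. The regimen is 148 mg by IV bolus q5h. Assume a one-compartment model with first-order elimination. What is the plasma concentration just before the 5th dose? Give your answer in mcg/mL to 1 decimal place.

0.4 mcg/mL

f = (1/2)^(τ/t½) = (1/2)^(5/2) ≈ 0.1768.
C₀ = D/Vd = 148/85 ≈ 1.741 mcg/mL.
Before the 5th dose, 4 doses have been given. Superposition: Cmin = C₀·(f + f² + … + f^4).
≈ 1.741 × (0.1768 + 0.0313 + 0.0055 + 0.0010) ≈ 1.741 × 0.2146 ≈ 0.374 mcg/mL.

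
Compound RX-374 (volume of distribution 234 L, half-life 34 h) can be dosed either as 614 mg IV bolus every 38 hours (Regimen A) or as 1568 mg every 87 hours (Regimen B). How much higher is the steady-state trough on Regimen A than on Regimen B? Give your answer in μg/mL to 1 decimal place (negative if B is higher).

0.9 μg/mL

Regimen A: f = (1/2)^(38/34) ≈ 0.4608; Cmin,ss = (614/234)·f/(1−f) ≈ 2.242 μg/mL.
Regimen B: f = (1/2)^(87/34) ≈ 0.1697; Cmin,ss = (1568/234)·f/(1−f) ≈ 1.370 μg/mL.
Difference ≈ 2.242 − 1.370 ≈ 0.872 μg/mL.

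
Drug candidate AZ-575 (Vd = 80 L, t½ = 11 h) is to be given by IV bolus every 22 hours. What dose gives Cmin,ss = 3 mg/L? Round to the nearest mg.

τ/t½ = 22/11 ≈ 2, so f = (1/2)^(22/11) ≈ 0.250000.
Cmin,ss = (D/Vd)·f/(1−f), so D = Cmin,ss·Vd·(1−f)/f.
D = 3 × 80 × (1−f)/f ≈ 3 × 80 × 3.00000 ≈ 720.00 mg.

720 mg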